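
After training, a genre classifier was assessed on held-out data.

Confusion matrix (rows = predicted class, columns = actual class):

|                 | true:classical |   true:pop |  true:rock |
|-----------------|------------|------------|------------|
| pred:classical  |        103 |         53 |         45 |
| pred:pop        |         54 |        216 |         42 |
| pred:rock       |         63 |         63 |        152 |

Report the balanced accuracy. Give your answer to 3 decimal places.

Balanced accuracy = mean of per-class recall.
  classical: recall = 103/220 = 0.4682
  pop: recall = 216/332 = 0.6506
  rock: recall = 152/239 = 0.6360
Mean = (0.4682 + 0.6506 + 0.6360) / 3 = 0.585

0.585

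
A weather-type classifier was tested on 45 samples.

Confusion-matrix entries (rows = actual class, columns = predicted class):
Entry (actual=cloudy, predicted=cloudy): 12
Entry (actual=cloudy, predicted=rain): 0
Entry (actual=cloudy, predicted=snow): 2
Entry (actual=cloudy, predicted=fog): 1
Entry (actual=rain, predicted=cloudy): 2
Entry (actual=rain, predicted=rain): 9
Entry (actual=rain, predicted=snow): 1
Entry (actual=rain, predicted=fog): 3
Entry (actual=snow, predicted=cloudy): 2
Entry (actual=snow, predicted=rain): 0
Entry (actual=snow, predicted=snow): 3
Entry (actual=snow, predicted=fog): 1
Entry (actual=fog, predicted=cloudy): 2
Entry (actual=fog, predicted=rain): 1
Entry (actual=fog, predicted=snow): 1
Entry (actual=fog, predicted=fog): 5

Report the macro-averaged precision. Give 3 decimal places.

0.624

Per-class precision (TP/(TP+FP)):
  cloudy: TP=12, FP=2+2+2=6 → 12/18 = 0.6667
  rain: TP=9, FP=0+0+1=1 → 9/10 = 0.9000
  snow: TP=3, FP=2+1+1=4 → 3/7 = 0.4286
  fog: TP=5, FP=1+3+1=5 → 5/10 = 0.5000
Macro-precision = mean = (0.6667 + 0.9000 + 0.4286 + 0.5000) / 4 = 0.624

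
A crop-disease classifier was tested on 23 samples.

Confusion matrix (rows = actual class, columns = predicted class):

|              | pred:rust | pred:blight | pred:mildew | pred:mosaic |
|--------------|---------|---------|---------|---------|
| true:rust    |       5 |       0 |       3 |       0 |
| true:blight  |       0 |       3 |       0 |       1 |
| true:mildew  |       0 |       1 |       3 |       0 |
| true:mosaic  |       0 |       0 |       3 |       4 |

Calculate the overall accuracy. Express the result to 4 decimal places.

0.6522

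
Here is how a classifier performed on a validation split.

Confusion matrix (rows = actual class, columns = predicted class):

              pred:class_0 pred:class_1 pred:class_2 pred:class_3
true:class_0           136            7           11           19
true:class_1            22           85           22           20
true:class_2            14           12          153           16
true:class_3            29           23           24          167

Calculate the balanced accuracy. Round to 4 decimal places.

Balanced accuracy = mean of per-class recall.
  class_0: recall = 136/173 = 0.78613
  class_1: recall = 85/149 = 0.57047
  class_2: recall = 153/195 = 0.78462
  class_3: recall = 167/243 = 0.68724
Mean = (0.78613 + 0.57047 + 0.78462 + 0.68724) / 4 = 0.7071

0.7071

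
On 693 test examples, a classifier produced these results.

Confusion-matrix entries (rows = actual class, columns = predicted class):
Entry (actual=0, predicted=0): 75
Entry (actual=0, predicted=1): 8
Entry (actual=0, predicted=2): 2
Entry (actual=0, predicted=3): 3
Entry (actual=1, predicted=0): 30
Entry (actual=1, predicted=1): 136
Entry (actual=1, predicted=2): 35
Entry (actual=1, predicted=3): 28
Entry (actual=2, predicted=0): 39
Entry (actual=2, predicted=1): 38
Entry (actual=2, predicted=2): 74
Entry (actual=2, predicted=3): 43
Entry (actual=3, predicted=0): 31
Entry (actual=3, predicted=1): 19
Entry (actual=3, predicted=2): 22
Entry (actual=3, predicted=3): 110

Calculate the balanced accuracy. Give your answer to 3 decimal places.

0.608

Balanced accuracy = mean of per-class recall.
  0: recall = 75/88 = 0.8523
  1: recall = 136/229 = 0.5939
  2: recall = 74/194 = 0.3814
  3: recall = 110/182 = 0.6044
Mean = (0.8523 + 0.5939 + 0.3814 + 0.6044) / 4 = 0.608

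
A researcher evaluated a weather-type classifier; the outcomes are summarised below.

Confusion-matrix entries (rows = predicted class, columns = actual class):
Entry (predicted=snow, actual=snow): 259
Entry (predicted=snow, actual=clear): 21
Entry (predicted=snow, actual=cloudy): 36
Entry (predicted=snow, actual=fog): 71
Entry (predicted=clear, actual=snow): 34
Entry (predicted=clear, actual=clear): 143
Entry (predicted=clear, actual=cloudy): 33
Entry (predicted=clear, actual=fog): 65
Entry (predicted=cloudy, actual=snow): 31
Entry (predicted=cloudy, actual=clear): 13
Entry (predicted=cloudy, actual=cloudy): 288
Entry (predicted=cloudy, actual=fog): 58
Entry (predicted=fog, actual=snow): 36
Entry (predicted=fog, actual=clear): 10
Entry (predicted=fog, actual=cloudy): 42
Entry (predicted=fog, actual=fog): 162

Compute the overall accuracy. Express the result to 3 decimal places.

Accuracy = trace / total = (259+143+288+162=852) / 1302 = 852/1302 = 0.654

0.654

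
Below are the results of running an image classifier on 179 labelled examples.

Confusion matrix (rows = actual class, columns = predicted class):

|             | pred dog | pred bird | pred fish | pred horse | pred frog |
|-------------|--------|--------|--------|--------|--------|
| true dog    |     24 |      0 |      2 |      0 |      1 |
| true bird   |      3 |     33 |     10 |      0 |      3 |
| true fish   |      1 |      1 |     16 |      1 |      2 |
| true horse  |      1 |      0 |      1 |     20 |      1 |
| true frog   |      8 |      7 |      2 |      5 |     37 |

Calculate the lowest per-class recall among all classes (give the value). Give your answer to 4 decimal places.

Per-class recall (TP/(TP+FN)):
  dog: TP=24, FN=0+2+0+1=3 → 24/27 = 0.88889
  bird: TP=33, FN=3+10+0+3=16 → 33/49 = 0.67347
  fish: TP=16, FN=1+1+1+2=5 → 16/21 = 0.76190
  horse: TP=20, FN=1+0+1+1=3 → 20/23 = 0.86957
  frog: TP=37, FN=8+7+2+5=22 → 37/59 = 0.62712
Lowest is class 'frog' with recall = 0.6271.

0.6271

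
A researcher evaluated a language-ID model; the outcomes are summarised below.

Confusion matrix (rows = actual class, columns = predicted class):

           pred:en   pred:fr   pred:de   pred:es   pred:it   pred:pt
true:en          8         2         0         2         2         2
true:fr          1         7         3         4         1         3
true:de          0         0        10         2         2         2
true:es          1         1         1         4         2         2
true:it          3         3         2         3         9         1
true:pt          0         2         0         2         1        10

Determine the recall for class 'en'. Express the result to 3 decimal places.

0.500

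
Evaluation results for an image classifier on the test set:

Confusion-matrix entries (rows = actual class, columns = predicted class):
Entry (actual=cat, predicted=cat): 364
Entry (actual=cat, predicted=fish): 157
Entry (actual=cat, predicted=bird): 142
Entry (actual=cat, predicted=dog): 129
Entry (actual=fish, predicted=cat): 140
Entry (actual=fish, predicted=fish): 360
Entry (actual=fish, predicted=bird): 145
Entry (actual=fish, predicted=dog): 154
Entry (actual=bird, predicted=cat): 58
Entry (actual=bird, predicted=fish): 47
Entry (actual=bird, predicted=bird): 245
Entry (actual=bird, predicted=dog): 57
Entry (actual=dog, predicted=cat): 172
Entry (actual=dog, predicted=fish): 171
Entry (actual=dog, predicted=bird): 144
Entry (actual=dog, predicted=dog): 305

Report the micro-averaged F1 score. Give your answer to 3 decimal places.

0.457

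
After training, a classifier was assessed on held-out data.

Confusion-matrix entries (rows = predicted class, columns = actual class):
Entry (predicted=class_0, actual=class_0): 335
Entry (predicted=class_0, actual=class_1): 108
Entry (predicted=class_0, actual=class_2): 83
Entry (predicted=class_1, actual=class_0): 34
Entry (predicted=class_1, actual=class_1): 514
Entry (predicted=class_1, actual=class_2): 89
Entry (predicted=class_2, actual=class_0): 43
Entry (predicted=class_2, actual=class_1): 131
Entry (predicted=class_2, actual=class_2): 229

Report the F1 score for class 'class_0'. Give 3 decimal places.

0.714

Take TP from the diagonal, FP from the rest of the 'class_0' prediction marginal, FN from the rest of the 'class_0' actual marginal.
F1 score = 2·TP/(2·TP+FP+FN).
class_0: TP=335, FP=108+83=191, FN=34+43=77 → 670/938 = 0.7143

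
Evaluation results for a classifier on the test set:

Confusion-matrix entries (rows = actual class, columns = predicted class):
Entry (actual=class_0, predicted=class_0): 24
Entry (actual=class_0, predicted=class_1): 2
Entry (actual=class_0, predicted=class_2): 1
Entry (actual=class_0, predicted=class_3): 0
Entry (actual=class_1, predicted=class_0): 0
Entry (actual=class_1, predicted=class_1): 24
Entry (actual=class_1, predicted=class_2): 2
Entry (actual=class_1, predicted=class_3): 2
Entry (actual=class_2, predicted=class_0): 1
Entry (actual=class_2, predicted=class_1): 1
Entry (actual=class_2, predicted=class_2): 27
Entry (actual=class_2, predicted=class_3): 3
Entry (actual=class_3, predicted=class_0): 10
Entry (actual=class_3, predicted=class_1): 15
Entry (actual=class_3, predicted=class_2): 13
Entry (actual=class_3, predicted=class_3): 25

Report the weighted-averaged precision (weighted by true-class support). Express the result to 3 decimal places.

0.714

Per-class precision (TP/(TP+FP)):
  class_0: TP=24, FP=0+1+10=11 → 24/35 = 0.6857
  class_1: TP=24, FP=2+1+15=18 → 24/42 = 0.5714
  class_2: TP=27, FP=1+2+13=16 → 27/43 = 0.6279
  class_3: TP=25, FP=0+2+3=5 → 25/30 = 0.8333
Weighted-precision = Σ (supportᵢ/N)·precisionᵢ with N=150: (27/150)·0.6857 + (28/150)·0.5714 + (32/150)·0.6279 + (63/150)·0.8333 = 0.714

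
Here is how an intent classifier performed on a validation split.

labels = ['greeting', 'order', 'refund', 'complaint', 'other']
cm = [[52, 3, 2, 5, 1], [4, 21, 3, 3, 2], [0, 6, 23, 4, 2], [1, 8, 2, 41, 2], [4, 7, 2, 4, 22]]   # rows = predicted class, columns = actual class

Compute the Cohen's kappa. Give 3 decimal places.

0.632

Observed agreement pₒ = trace/N = 159/224 = 0.7098
Expected agreement pₑ = Σ (rowᵢ·colᵢ)/N² = (61·63 + 45·33 + 32·35 + 57·54 + 29·39)/224² = 0.2124
κ = (pₒ − pₑ)/(1 − pₑ) = (0.7098 − 0.2124)/(1 − 0.2124) = 0.632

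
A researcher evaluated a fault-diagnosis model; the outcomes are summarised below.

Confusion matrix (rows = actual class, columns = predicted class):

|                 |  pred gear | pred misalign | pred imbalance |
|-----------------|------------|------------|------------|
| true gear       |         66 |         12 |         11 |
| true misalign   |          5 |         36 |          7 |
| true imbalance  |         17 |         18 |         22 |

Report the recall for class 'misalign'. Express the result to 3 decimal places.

0.750

One-vs-rest for 'misalign': TP = diagonal; FP = other classes predicted 'misalign'; FN = 'misalign' predicted as other.
recall = TP/(TP+FN).
misalign: TP=36, FN=5+7=12 → 36/48 = 0.7500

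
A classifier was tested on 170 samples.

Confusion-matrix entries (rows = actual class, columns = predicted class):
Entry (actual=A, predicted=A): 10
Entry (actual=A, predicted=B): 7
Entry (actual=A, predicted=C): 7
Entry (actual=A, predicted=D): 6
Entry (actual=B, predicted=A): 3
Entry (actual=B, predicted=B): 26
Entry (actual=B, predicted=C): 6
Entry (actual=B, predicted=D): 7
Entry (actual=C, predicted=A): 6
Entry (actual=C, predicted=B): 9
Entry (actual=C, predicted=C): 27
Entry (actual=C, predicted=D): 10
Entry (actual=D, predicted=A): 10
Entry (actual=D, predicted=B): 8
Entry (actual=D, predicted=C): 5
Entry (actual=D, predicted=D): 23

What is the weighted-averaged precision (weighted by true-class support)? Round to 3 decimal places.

Per-class precision (TP/(TP+FP)):
  A: TP=10, FP=3+6+10=19 → 10/29 = 0.3448
  B: TP=26, FP=7+9+8=24 → 26/50 = 0.5200
  C: TP=27, FP=7+6+5=18 → 27/45 = 0.6000
  D: TP=23, FP=6+7+10=23 → 23/46 = 0.5000
Weighted-precision = Σ (supportᵢ/N)·precisionᵢ with N=170: (30/170)·0.3448 + (42/170)·0.5200 + (52/170)·0.6000 + (46/170)·0.5000 = 0.508

0.508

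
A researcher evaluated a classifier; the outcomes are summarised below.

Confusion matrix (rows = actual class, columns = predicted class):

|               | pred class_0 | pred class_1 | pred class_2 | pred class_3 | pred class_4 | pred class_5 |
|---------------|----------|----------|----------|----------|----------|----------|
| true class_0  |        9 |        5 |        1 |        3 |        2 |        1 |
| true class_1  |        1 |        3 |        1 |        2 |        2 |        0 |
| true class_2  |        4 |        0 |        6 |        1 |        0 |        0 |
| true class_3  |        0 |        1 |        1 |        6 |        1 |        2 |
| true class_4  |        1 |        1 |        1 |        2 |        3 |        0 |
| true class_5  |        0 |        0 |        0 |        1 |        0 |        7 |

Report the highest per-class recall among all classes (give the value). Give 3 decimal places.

0.875

Per-class recall (TP/(TP+FN)):
  class_0: TP=9, FN=5+1+3+2+1=12 → 9/21 = 0.4286
  class_1: TP=3, FN=1+1+2+2+0=6 → 3/9 = 0.3333
  class_2: TP=6, FN=4+0+1+0+0=5 → 6/11 = 0.5455
  class_3: TP=6, FN=0+1+1+1+2=5 → 6/11 = 0.5455
  class_4: TP=3, FN=1+1+1+2+0=5 → 3/8 = 0.3750
  class_5: TP=7, FN=0+0+0+1+0=1 → 7/8 = 0.8750
Highest is class 'class_5' with recall = 0.875.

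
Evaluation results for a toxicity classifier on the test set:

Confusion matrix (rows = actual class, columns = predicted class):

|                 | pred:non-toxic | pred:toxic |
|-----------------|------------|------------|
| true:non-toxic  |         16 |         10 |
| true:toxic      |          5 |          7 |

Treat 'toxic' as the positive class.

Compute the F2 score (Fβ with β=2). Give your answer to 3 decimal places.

Fβ = (1+β²)·TP / ((1+β²)·TP + β²·FN + FP), with β²=4
= 5·7 / (5·7 + 4·5 + 10) = 0.538

0.538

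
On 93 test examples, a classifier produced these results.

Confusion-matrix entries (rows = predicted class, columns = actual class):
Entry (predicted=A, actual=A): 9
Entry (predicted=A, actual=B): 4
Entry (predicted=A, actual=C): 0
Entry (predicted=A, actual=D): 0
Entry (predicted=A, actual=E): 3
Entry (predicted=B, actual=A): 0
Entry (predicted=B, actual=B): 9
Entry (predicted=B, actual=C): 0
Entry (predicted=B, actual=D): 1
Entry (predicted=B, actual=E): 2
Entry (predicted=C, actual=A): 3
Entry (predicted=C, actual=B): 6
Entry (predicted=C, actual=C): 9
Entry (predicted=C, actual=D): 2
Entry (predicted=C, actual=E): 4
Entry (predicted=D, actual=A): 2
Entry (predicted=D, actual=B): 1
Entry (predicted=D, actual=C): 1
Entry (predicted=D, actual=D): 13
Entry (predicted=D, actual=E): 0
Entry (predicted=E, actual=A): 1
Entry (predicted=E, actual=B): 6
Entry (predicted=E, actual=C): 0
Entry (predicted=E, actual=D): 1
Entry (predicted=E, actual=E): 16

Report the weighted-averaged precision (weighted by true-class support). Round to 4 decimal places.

0.6597

Per-class precision (TP/(TP+FP)):
  A: TP=9, FP=4+0+0+3=7 → 9/16 = 0.56250
  B: TP=9, FP=0+0+1+2=3 → 9/12 = 0.75000
  C: TP=9, FP=3+6+2+4=15 → 9/24 = 0.37500
  D: TP=13, FP=2+1+1+0=4 → 13/17 = 0.76471
  E: TP=16, FP=1+6+0+1=8 → 16/24 = 0.66667
Weighted-precision = Σ (supportᵢ/N)·precisionᵢ with N=93: (15/93)·0.56250 + (26/93)·0.75000 + (10/93)·0.37500 + (17/93)·0.76471 + (25/93)·0.66667 = 0.6597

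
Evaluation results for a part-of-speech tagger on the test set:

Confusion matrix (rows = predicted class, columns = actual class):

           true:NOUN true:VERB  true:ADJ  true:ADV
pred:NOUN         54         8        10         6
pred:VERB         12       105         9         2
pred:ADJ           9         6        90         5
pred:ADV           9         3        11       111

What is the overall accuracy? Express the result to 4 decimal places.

Accuracy = trace / total = (54+105+90+111=360) / 450 = 360/450 = 0.8000

0.8000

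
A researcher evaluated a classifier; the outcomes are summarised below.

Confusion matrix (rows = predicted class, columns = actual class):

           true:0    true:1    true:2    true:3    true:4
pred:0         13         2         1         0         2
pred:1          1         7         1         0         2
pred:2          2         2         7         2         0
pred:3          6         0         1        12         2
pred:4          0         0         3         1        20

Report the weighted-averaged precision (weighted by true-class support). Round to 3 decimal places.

Per-class precision (TP/(TP+FP)):
  0: TP=13, FP=2+1+0+2=5 → 13/18 = 0.7222
  1: TP=7, FP=1+1+0+2=4 → 7/11 = 0.6364
  2: TP=7, FP=2+2+2+0=6 → 7/13 = 0.5385
  3: TP=12, FP=6+0+1+2=9 → 12/21 = 0.5714
  4: TP=20, FP=0+0+3+1=4 → 20/24 = 0.8333
Weighted-precision = Σ (supportᵢ/N)·precisionᵢ with N=87: (22/87)·0.7222 + (11/87)·0.6364 + (13/87)·0.5385 + (15/87)·0.5714 + (26/87)·0.8333 = 0.691

0.691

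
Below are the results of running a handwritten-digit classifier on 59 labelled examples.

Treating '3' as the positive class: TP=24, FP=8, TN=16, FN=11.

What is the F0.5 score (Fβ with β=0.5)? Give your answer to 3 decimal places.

Fβ = (1+β²)·TP / ((1+β²)·TP + β²·FN + FP), with β²=1/4
= 1.25·24 / (1.25·24 + 0.25·11 + 8) = 0.736

0.736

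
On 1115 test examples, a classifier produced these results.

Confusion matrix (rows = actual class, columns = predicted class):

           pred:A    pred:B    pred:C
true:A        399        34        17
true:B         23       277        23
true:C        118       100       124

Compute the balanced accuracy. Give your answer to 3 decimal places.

0.702

Balanced accuracy = mean of per-class recall.
  A: recall = 399/450 = 0.8867
  B: recall = 277/323 = 0.8576
  C: recall = 124/342 = 0.3626
Mean = (0.8867 + 0.8576 + 0.3626) / 3 = 0.702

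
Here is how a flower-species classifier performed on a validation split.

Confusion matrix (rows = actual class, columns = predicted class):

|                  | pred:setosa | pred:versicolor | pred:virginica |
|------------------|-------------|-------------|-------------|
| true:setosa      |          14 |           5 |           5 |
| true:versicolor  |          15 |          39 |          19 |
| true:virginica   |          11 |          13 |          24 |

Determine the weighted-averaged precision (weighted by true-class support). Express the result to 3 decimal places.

0.568

Per-class precision (TP/(TP+FP)):
  setosa: TP=14, FP=15+11=26 → 14/40 = 0.3500
  versicolor: TP=39, FP=5+13=18 → 39/57 = 0.6842
  virginica: TP=24, FP=5+19=24 → 24/48 = 0.5000
Weighted-precision = Σ (supportᵢ/N)·precisionᵢ with N=145: (24/145)·0.3500 + (73/145)·0.6842 + (48/145)·0.5000 = 0.568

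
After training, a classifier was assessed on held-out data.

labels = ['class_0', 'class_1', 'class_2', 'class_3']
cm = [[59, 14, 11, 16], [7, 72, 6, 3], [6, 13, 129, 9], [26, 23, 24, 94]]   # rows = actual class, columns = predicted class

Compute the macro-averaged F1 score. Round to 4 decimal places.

0.6803

Per-class F1 score (2·TP/(2·TP+FP+FN)):
  class_0: TP=59, FP=7+6+26=39, FN=14+11+16=41 → 118/198 = 0.59596
  class_1: TP=72, FP=14+13+23=50, FN=7+6+3=16 → 144/210 = 0.68571
  class_2: TP=129, FP=11+6+24=41, FN=6+13+9=28 → 258/327 = 0.78899
  class_3: TP=94, FP=16+3+9=28, FN=26+23+24=73 → 188/289 = 0.65052
Macro-F1 score = mean = (0.59596 + 0.68571 + 0.78899 + 0.65052) / 4 = 0.6803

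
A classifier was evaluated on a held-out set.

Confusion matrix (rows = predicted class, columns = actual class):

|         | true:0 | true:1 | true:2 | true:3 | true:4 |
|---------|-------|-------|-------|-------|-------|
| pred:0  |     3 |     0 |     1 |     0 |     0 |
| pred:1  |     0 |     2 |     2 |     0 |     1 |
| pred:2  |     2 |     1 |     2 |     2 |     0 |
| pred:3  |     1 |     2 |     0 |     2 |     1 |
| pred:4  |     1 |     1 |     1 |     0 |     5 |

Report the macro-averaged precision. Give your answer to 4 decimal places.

0.4788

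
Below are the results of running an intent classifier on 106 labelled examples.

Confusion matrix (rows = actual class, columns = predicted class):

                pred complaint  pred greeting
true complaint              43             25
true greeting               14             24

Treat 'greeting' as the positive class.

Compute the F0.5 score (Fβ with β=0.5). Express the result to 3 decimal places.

0.513

Fβ = (1+β²)·TP / ((1+β²)·TP + β²·FN + FP), with β²=1/4
= 1.25·24 / (1.25·24 + 0.25·14 + 25) = 0.513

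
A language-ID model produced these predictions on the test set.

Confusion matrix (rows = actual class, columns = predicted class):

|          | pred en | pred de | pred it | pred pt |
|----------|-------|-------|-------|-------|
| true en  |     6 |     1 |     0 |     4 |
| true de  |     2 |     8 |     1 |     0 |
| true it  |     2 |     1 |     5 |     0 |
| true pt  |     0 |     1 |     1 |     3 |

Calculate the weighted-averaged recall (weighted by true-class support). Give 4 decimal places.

0.6286

Per-class recall (TP/(TP+FN)):
  en: TP=6, FN=1+0+4=5 → 6/11 = 0.54545
  de: TP=8, FN=2+1+0=3 → 8/11 = 0.72727
  it: TP=5, FN=2+1+0=3 → 5/8 = 0.62500
  pt: TP=3, FN=0+1+1=2 → 3/5 = 0.60000
Weighted-recall = Σ (supportᵢ/N)·recallᵢ with N=35: (11/35)·0.54545 + (11/35)·0.72727 + (8/35)·0.62500 + (5/35)·0.60000 = 0.6286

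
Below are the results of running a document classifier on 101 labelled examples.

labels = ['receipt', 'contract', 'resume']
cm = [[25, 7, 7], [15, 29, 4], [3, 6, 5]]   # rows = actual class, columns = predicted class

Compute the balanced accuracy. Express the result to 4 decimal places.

0.5341

Balanced accuracy = mean of per-class recall.
  receipt: recall = 25/39 = 0.64103
  contract: recall = 29/48 = 0.60417
  resume: recall = 5/14 = 0.35714
Mean = (0.64103 + 0.60417 + 0.35714) / 3 = 0.5341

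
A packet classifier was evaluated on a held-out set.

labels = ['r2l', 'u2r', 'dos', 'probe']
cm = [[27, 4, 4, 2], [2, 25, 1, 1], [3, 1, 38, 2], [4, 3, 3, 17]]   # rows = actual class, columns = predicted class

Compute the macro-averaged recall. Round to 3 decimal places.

0.771

Per-class recall (TP/(TP+FN)):
  r2l: TP=27, FN=4+4+2=10 → 27/37 = 0.7297
  u2r: TP=25, FN=2+1+1=4 → 25/29 = 0.8621
  dos: TP=38, FN=3+1+2=6 → 38/44 = 0.8636
  probe: TP=17, FN=4+3+3=10 → 17/27 = 0.6296
Macro-recall = mean = (0.7297 + 0.8621 + 0.8636 + 0.6296) / 4 = 0.771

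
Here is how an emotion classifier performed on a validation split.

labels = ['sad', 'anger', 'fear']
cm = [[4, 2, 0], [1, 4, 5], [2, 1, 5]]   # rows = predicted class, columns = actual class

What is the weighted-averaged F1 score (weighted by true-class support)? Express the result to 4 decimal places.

0.5482

Per-class F1 score (2·TP/(2·TP+FP+FN)):
  sad: TP=4, FP=2+0=2, FN=1+2=3 → 8/13 = 0.61538
  anger: TP=4, FP=1+5=6, FN=2+1=3 → 8/17 = 0.47059
  fear: TP=5, FP=2+1=3, FN=0+5=5 → 10/18 = 0.55556
Weighted-F1 score = Σ (supportᵢ/N)·F1 scoreᵢ with N=24: (7/24)·0.61538 + (7/24)·0.47059 + (10/24)·0.55556 = 0.5482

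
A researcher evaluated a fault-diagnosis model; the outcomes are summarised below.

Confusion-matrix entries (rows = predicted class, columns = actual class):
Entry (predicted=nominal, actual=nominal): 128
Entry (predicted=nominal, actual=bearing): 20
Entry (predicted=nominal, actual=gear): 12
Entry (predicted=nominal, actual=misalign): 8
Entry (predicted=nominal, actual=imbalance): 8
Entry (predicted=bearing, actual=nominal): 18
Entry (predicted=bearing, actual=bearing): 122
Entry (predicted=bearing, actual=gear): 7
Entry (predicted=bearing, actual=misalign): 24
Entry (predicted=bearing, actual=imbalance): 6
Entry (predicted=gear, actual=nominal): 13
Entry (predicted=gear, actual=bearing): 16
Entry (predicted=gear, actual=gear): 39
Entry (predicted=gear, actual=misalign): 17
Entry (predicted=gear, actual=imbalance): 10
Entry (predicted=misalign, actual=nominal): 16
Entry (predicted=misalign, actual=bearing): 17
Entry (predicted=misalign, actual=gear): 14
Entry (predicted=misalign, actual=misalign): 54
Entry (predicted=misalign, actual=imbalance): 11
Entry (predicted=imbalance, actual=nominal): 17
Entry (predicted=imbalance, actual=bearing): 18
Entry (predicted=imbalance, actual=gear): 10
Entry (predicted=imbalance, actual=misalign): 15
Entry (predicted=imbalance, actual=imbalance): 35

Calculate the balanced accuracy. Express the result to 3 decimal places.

0.546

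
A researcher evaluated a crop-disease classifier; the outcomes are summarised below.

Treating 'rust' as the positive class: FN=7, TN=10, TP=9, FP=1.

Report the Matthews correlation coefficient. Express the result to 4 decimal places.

0.4798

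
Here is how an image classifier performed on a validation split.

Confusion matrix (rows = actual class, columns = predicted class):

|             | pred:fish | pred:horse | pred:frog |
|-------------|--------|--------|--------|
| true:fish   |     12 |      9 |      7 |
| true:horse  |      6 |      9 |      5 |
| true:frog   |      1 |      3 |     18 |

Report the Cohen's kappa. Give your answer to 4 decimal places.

Observed agreement pₒ = trace/N = 39/70 = 0.55714
Expected agreement pₑ = Σ (rowᵢ·colᵢ)/N² = (28·19 + 20·21 + 22·30)/70² = 0.32898
κ = (pₒ − pₑ)/(1 − pₑ) = (0.55714 − 0.32898)/(1 − 0.32898) = 0.3400

0.3400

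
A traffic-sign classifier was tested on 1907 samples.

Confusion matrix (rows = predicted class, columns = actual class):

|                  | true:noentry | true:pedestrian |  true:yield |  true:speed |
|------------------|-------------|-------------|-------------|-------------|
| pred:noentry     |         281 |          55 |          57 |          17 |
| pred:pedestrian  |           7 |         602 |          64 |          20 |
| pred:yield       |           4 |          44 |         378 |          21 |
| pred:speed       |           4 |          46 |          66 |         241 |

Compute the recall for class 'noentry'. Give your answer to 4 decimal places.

0.9493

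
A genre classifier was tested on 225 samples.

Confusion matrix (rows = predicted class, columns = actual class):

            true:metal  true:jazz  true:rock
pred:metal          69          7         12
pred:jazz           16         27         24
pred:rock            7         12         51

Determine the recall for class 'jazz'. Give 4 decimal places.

0.5870

One-vs-rest for 'jazz': TP = diagonal; FP = other classes predicted 'jazz'; FN = 'jazz' predicted as other.
recall = TP/(TP+FN).
jazz: TP=27, FN=7+12=19 → 27/46 = 0.58696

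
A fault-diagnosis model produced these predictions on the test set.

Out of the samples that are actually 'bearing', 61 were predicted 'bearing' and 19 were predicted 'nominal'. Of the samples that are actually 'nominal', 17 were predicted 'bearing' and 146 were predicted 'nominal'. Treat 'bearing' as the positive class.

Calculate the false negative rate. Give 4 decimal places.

FNR = FN/(FN+TP) = 19/(19+61) = 0.2375

0.2375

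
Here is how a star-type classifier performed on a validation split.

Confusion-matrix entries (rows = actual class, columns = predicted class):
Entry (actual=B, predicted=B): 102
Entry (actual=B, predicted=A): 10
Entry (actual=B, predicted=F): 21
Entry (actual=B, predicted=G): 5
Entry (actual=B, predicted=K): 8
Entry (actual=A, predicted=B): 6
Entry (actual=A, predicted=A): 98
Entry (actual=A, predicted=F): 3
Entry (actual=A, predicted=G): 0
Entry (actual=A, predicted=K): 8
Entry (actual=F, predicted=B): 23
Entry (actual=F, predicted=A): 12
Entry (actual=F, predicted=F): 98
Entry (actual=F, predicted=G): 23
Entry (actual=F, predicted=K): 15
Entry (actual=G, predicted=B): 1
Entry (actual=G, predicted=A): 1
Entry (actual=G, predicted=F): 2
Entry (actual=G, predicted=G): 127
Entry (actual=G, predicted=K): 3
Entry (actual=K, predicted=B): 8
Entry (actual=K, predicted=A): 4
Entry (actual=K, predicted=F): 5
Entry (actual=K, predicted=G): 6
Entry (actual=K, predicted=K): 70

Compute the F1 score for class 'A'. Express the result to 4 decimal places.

Treat 'A' as positive and all other classes as negative.
F1 score = 2·TP/(2·TP+FP+FN).
A: TP=98, FP=10+12+1+4=27, FN=6+3+0+8=17 → 196/240 = 0.81667

0.8167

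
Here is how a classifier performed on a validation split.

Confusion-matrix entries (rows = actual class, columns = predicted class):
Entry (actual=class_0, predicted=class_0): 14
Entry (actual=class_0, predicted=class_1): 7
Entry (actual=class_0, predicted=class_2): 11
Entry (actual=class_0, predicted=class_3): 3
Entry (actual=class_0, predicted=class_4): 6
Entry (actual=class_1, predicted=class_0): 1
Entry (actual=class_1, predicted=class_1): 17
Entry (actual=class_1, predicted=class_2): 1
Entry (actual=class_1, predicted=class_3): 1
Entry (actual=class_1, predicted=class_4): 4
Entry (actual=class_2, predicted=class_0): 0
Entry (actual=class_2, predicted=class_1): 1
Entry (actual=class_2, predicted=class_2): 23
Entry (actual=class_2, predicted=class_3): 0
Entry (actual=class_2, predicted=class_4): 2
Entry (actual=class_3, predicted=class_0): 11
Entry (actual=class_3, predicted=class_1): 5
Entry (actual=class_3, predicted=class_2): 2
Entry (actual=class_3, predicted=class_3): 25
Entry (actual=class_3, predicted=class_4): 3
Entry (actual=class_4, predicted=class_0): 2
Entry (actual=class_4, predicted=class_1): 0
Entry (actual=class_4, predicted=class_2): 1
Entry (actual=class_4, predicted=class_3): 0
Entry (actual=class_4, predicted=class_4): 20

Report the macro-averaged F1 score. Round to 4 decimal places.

0.6221

Per-class F1 score (2·TP/(2·TP+FP+FN)):
  class_0: TP=14, FP=1+0+11+2=14, FN=7+11+3+6=27 → 28/69 = 0.40580
  class_1: TP=17, FP=7+1+5+0=13, FN=1+1+1+4=7 → 34/54 = 0.62963
  class_2: TP=23, FP=11+1+2+1=15, FN=0+1+0+2=3 → 46/64 = 0.71875
  class_3: TP=25, FP=3+1+0+0=4, FN=11+5+2+3=21 → 50/75 = 0.66667
  class_4: TP=20, FP=6+4+2+3=15, FN=2+0+1+0=3 → 40/58 = 0.68966
Macro-F1 score = mean = (0.40580 + 0.62963 + 0.71875 + 0.66667 + 0.68966) / 5 = 0.6221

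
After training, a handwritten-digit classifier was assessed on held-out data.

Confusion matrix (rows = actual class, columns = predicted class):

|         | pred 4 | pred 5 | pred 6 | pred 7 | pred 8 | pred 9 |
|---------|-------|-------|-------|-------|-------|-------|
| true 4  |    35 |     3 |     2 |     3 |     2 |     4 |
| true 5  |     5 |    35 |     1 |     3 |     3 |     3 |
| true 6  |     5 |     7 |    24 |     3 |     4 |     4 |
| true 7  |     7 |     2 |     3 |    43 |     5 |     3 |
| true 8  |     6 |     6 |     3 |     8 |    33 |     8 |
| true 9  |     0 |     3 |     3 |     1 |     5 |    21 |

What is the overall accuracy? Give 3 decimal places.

Accuracy = trace / total = (35+35+24+43+33+21=191) / 306 = 191/306 = 0.624

0.624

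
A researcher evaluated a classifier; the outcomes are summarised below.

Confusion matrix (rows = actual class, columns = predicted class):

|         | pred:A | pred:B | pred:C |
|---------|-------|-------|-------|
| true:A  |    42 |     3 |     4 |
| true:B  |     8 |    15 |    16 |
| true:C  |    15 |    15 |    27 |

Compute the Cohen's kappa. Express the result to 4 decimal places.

Observed agreement pₒ = trace/N = 84/145 = 0.57931
Expected agreement pₑ = Σ (rowᵢ·colᵢ)/N² = (49·65 + 39·33 + 57·47)/145² = 0.34012
κ = (pₒ − pₑ)/(1 − pₑ) = (0.57931 − 0.34012)/(1 − 0.34012) = 0.3625

0.3625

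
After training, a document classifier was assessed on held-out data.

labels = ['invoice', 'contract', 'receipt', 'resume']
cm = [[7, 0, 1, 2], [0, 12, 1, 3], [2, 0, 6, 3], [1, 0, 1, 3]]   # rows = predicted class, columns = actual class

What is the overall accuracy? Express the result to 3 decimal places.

Accuracy = trace / total = (7+12+6+3=28) / 42 = 28/42 = 0.667

0.667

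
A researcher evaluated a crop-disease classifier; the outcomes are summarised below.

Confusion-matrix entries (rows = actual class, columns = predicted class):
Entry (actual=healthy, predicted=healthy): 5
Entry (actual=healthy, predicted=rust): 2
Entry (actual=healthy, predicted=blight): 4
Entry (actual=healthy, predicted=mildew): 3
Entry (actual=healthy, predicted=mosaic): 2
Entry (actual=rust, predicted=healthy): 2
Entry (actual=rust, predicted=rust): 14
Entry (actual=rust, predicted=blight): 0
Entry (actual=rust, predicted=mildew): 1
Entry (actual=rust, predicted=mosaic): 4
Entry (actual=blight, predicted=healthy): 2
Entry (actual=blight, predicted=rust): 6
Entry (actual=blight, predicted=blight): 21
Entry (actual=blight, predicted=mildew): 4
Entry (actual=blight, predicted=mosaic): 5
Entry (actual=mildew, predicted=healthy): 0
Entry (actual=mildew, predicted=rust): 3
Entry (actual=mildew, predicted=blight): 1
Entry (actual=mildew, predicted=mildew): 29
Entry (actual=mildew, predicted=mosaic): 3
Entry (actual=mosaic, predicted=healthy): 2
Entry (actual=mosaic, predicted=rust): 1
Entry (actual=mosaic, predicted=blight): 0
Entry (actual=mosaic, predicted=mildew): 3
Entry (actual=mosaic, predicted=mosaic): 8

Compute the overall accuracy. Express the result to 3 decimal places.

0.616

Accuracy = trace / total = (5+14+21+29+8=77) / 125 = 77/125 = 0.616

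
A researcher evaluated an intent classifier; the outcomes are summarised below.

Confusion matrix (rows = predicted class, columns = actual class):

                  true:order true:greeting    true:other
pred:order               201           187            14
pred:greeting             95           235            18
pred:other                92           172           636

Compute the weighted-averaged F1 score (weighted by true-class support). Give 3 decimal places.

Per-class F1 score (2·TP/(2·TP+FP+FN)):
  order: TP=201, FP=187+14=201, FN=95+92=187 → 402/790 = 0.5089
  greeting: TP=235, FP=95+18=113, FN=187+172=359 → 470/942 = 0.4989
  other: TP=636, FP=92+172=264, FN=14+18=32 → 1272/1568 = 0.8112
Weighted-F1 score = Σ (supportᵢ/N)·F1 scoreᵢ with N=1650: (388/1650)·0.5089 + (594/1650)·0.4989 + (668/1650)·0.8112 = 0.628

0.628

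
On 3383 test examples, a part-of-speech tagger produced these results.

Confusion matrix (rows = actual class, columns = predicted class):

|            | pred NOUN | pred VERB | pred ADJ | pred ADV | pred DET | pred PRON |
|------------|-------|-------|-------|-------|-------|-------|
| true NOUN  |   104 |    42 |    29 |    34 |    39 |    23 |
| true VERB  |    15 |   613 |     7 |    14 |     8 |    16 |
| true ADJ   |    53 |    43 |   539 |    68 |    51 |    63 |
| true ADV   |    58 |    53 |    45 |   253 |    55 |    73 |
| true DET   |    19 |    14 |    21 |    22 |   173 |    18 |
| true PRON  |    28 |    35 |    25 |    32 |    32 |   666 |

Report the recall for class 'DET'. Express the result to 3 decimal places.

0.648

recall = TP/(TP+FN).
DET: TP=173, FN=19+14+21+22+18=94 → 173/267 = 0.6479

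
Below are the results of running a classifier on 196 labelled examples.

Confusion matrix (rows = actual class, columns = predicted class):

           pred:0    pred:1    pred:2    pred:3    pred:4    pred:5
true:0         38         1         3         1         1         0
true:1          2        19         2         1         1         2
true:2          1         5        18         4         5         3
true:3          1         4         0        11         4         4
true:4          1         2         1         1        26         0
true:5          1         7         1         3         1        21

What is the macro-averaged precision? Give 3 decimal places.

Per-class precision (TP/(TP+FP)):
  0: TP=38, FP=2+1+1+1+1=6 → 38/44 = 0.8636
  1: TP=19, FP=1+5+4+2+7=19 → 19/38 = 0.5000
  2: TP=18, FP=3+2+0+1+1=7 → 18/25 = 0.7200
  3: TP=11, FP=1+1+4+1+3=10 → 11/21 = 0.5238
  4: TP=26, FP=1+1+5+4+1=12 → 26/38 = 0.6842
  5: TP=21, FP=0+2+3+4+0=9 → 21/30 = 0.7000
Macro-precision = mean = (0.8636 + 0.5000 + 0.7200 + 0.5238 + 0.6842 + 0.7000) / 6 = 0.665

0.665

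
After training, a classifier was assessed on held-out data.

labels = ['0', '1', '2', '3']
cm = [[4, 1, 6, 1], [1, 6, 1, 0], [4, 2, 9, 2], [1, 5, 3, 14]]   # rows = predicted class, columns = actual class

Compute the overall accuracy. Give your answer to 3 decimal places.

0.550

Accuracy = trace / total = (4+6+9+14=33) / 60 = 33/60 = 0.550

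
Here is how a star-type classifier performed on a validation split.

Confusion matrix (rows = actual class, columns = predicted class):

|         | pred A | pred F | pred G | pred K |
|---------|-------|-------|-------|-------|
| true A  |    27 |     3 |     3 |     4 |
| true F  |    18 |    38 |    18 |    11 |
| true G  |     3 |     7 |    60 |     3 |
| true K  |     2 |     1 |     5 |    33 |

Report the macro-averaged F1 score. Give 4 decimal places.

0.6650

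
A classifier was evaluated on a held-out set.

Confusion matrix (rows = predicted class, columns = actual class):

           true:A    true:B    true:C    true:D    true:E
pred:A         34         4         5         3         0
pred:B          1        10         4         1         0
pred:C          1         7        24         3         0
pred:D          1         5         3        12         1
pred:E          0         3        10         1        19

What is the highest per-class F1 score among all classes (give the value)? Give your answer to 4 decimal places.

0.8193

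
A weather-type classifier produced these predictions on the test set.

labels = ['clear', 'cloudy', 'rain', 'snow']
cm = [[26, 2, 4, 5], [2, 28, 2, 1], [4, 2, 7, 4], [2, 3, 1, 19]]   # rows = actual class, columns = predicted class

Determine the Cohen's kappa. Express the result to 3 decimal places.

Observed agreement pₒ = trace/N = 80/112 = 0.7143
Expected agreement pₑ = Σ (rowᵢ·colᵢ)/N² = (37·34 + 33·35 + 17·14 + 25·29)/112² = 0.2691
κ = (pₒ − pₑ)/(1 − pₑ) = (0.7143 − 0.2691)/(1 − 0.2691) = 0.609

0.609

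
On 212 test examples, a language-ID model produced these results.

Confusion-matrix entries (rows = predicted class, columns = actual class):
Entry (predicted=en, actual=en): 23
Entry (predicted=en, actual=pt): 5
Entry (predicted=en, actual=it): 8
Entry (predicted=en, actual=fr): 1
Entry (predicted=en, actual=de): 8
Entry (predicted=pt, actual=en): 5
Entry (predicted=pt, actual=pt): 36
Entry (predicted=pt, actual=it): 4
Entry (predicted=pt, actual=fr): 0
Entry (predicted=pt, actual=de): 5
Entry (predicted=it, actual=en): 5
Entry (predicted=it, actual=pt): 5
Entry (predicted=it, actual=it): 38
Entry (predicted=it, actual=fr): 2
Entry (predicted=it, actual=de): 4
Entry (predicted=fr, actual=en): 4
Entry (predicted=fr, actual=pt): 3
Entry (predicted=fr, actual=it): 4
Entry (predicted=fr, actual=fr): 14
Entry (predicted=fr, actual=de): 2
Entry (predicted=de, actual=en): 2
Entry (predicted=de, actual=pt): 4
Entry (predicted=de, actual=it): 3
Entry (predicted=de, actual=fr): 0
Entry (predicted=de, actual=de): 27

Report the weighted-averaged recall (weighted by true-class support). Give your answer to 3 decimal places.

Per-class recall (TP/(TP+FN)):
  en: TP=23, FN=5+5+4+2=16 → 23/39 = 0.5897
  pt: TP=36, FN=5+5+3+4=17 → 36/53 = 0.6792
  it: TP=38, FN=8+4+4+3=19 → 38/57 = 0.6667
  fr: TP=14, FN=1+0+2+0=3 → 14/17 = 0.8235
  de: TP=27, FN=8+5+4+2=19 → 27/46 = 0.5870
Weighted-recall = Σ (supportᵢ/N)·recallᵢ with N=212: (39/212)·0.5897 + (53/212)·0.6792 + (57/212)·0.6667 + (17/212)·0.8235 + (46/212)·0.5870 = 0.651

0.651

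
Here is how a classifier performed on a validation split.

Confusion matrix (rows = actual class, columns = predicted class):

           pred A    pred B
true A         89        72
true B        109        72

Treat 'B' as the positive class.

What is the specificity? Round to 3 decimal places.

0.553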